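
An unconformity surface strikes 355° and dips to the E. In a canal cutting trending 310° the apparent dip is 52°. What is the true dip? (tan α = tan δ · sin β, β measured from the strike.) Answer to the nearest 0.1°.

61.1°

The section is 45° from the strike.
tan(true dip) = tan 52° / sin 45° = 1.8101
true dip = arctan 1.8101 = 61.08°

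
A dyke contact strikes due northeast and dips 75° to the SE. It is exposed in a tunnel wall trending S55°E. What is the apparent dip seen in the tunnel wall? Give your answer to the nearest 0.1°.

The section lies 80° from the strike.
tan(apparent dip) = tan 75° · sin 80° = 3.6754
α = arctan(3.6754) = 74.78°

74.8°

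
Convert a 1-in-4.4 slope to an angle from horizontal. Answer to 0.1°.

12.8°

tan θ = 1/4.4 = 0.2273
θ = arctan(0.2273) = 12.80°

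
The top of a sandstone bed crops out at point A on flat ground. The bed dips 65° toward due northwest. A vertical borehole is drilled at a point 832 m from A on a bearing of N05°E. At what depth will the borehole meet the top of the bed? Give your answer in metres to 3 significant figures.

1150 m

The hole lies 50° from the dip direction, so the down-dip offset is 832 × cos 50° = 534.80 m.
Depth = down-dip offset × tan(dip) = 534.80 × tan 65° = 534.80 × 2.1445
Depth = 1146.88 m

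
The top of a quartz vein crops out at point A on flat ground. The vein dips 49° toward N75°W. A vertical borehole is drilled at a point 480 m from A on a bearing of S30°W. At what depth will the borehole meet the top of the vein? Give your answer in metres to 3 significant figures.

The hole lies 75° from the dip direction, so the down-dip offset is 480 × cos 75° = 124.23 m.
Depth = down-dip offset × tan(dip) = 124.23 × tan 49° = 124.23 × 1.1504
Depth = 142.91 m

143 m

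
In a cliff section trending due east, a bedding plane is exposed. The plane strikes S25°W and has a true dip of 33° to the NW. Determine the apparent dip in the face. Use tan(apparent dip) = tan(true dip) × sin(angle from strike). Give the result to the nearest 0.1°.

30.5°

The section lies 65° from the strike.
tan(apparent dip) = tan 33° · sin 65° = 0.5886
apparent dip = arctan 0.5886 = 30.48°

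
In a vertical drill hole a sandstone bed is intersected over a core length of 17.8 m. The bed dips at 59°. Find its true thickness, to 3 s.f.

True thickness t = h · cos(dip) = 17.8 × cos 59°
t = 17.8 × 0.5150 = 9.168 m

9.17 m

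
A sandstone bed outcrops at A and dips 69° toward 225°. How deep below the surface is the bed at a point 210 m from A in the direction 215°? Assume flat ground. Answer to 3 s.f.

539 m

The hole lies 10° from the dip direction, so the down-dip offset is 210 × cos 10° = 206.81 m.
Depth = down-dip offset × tan(dip) = 206.81 × tan 69° = 206.81 × 2.6051
Depth = 538.76 m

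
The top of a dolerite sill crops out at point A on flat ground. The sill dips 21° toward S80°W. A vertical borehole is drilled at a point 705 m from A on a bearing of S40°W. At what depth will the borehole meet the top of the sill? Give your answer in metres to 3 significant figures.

The hole lies 40° from the dip direction, so the down-dip offset is 705 × cos 40° = 540.06 m.
Depth = down-dip offset × tan(dip) = 540.06 × tan 21° = 540.06 × 0.3839
Depth = 207.31 m

207 m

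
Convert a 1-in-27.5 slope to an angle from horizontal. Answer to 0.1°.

tan θ = 1/27.5 = 0.0364
θ = arctan(0.0364) = 2.08°

2.1°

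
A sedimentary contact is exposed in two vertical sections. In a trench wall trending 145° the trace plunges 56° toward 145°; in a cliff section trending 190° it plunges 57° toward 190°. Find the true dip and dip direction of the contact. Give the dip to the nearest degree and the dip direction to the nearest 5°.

true dip 59°, dip direction 170°

Each apparent-dip line lies in the plane. As unit vectors (x east, y north, z up), v₁ plunges 56°→145° and v₂ plunges 57°→190°.
n = v₁ × v₂ = (0.061, -0.347, 0.215) (taken with n_z > 0).
tan δ = √(n_x²+n_y²)/n_z = 0.353/0.215, so δ = 58.6°.
The horizontal component of n points toward azimuth atan2(n_x, n_y) = 170°, the dip direction.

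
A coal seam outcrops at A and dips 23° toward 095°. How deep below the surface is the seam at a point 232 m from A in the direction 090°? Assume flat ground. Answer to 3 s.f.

The hole lies 5° from the dip direction, so the down-dip offset is 232 × cos 5° = 231.12 m.
Depth = down-dip offset × tan(dip) = 231.12 × tan 23° = 231.12 × 0.4245
Depth = 98.10 m

98.1 m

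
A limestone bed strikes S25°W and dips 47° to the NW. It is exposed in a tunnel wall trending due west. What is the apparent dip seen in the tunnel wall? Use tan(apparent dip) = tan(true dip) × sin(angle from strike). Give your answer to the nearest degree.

The section lies 65° from the strike.
tan α = tan 47° × sin 65° = 1.0724 × 0.9063 = 0.9719
apparent dip = arctan 0.9719 = 44.18°

44°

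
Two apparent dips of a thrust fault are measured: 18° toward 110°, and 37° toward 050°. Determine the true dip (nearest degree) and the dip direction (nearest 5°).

true dip 37°, dip direction 045°

Represent each trace as a vector plunging at its apparent dip toward its trend (east-north-up frame): v₁ = (0.894, -0.325, -0.309), v₂ = (0.612, 0.513, -0.602).
Cross product v₁ × v₂ gives the pole to the plane: n ∝ (0.354, 0.349, 0.658).
tan δ = √(n_x²+n_y²)/n_z = 0.497/0.658, so δ = 37.1°.
Dip direction = azimuth of (n_x, n_y) = atan2(0.354, 0.349) = 45°.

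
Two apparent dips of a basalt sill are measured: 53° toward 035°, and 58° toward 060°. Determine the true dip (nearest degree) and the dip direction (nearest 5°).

The two traces are lines in the plane: v₁ = (sin 35°·cos 53°, cos 35°·cos 53°, −sin 53°), v₂ = (sin 60°·cos 58°, cos 60°·cos 58°, −sin 58°).
n = v₁ × v₂ = (0.206, 0.074, 0.135) (taken with n_z > 0).
True dip = arccos(n_z / |n|) = arccos(0.5237) = 58.4°.
Dip direction = azimuth of (n_x, n_y) = atan2(0.206, 0.074) = 70°.

true dip 58°, dip direction 070°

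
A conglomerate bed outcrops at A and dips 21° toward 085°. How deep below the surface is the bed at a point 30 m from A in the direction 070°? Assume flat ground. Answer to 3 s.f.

11.1 m

The hole lies 15° from the dip direction, so the down-dip offset is 30 × cos 15° = 28.98 m.
Depth = down-dip offset × tan(dip) = 28.98 × tan 21° = 28.98 × 0.3839
Depth = 11.12 m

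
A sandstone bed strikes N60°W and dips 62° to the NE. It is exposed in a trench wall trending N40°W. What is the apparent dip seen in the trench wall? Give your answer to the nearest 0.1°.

The section lies 20° from the strike.
tan α = tan 62° × sin 20° = 1.8807 × 0.3420 = 0.6432
α = arctan(0.6432) = 32.75°

32.8°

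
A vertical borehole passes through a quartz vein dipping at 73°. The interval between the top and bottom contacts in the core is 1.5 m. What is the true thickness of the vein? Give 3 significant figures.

True thickness t = h · cos(dip) = 1.5 × cos 73°
t = 1.5 × 0.2924 = 0.439 m

0.439 m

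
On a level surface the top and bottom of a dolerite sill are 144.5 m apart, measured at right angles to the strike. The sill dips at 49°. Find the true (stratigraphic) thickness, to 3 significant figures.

True thickness t = w · sin(dip) = 144.5 × sin 49°
t = 144.5 × 0.7547 = 109.056 m

109 m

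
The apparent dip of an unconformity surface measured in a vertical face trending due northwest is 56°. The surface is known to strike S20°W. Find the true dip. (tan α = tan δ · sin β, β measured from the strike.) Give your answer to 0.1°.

58.6°

The section is 65° from the strike.
tan δ = tan α / sin β = tan 56° / sin 65° = 1.4826 / 0.9063 = 1.6358
true dip = arctan 1.6358 = 58.56°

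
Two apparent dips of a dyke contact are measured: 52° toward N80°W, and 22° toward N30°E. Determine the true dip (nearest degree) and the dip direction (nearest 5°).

Represent each trace as a vector plunging at its apparent dip toward its trend (east-north-up frame): v₁ = (-0.606, 0.107, -0.788), v₂ = (0.464, 0.803, -0.375).
The plane normal is n = v₁ × v₂ ∝ (-0.593, 0.592, 0.536).
True dip = arccos(n_z / |n|) = arccos(0.5391) = 57.4°.
The horizontal component of n points toward azimuth atan2(n_x, n_y) = 315°, the dip direction.

true dip 57°, dip direction 315°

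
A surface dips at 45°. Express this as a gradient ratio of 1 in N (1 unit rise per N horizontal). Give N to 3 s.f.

1 : N means tan θ = 1/N, so N = 1/tan 45° = 1/1.0000

1 in 1.00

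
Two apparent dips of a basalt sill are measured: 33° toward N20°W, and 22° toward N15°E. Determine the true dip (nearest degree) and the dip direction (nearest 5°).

true dip 34°, dip direction 320°

Each apparent-dip line lies in the plane. As unit vectors (x east, y north, z up), v₁ plunges 33°→N20°W and v₂ plunges 22°→N15°E.
The plane normal is n = v₁ × v₂ ∝ (-0.193, 0.238, 0.446).
tan δ = √(n_x²+n_y²)/n_z = 0.306/0.446, so δ = 34.5°.
Dip direction = atan2(-0.193, 0.238) = 321° (azimuth of n's horizontal projection).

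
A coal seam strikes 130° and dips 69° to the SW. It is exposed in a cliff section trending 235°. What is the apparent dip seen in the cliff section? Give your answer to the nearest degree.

68°

Angle between strike (130°) and section (235°): β = 75°.
tan α = tan 69° × sin 75° = 2.6051 × 0.9659 = 2.5163
α = arctan(2.5163) = 68.33°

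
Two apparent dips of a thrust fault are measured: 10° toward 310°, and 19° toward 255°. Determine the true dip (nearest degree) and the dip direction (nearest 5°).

The two traces are lines in the plane: v₁ = (sin 310°·cos 10°, cos 310°·cos 10°, −sin 10°), v₂ = (sin 255°·cos 19°, cos 255°·cos 19°, −sin 19°).
n = v₁ × v₂ = (-0.249, -0.087, 0.763) (taken with n_z > 0).
True dip = arccos(n_z / |n|) = arccos(0.9452) = 19.0°.
Dip direction = azimuth of (n_x, n_y) = atan2(-0.249, -0.087) = 251°.

true dip 19°, dip direction 250°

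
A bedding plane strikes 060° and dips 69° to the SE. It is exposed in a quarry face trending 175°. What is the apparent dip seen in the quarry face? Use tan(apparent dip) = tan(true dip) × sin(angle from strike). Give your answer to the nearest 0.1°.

67.0°

Angle between strike (060°) and section (175°): β = 65°.
tan α = tan 69° × sin 65° = 2.6051 × 0.9063 = 2.3610
α = arctan(2.3610) = 67.05°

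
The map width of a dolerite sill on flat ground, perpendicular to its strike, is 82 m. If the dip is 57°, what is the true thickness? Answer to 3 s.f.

68.8 m

True thickness t = w · sin(dip) = 82 × sin 57°
t = 82 × 0.8387 = 68.771 m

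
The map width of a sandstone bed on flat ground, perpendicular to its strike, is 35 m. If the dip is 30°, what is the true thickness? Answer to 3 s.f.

17.5 m

True thickness t = w · sin(dip) = 35 × sin 30°
t = 35 × 0.5000 = 17.500 m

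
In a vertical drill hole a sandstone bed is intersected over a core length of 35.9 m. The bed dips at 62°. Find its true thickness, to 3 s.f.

16.9 m

True thickness t = h · cos(dip) = 35.9 × cos 62°
t = 35.9 × 0.4695 = 16.854 m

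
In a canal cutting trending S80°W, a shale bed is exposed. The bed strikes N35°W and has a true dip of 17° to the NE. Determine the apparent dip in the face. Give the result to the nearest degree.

Angle between strike (N35°W) and section (S80°W): β = 65°.
tan(apparent dip) = tan 17° · sin 65° = 0.2771
apparent dip = arctan 0.2771 = 15.49°

15°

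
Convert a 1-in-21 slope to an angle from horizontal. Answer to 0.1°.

2.7°

tan θ = 1/21 = 0.0476
θ = arctan(0.0476) = 2.73°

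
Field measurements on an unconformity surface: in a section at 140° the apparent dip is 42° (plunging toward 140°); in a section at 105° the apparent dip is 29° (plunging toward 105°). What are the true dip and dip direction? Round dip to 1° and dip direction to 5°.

true dip 44°, dip direction 160°

Represent each trace as a vector plunging at its apparent dip toward its trend (east-north-up frame): v₁ = (0.478, -0.569, -0.669), v₂ = (0.845, -0.226, -0.485).
Cross product v₁ × v₂ gives the pole to the plane: n ∝ (0.125, -0.334, 0.373).
tan δ = √(n_x²+n_y²)/n_z = 0.356/0.373, so δ = 43.7°.
Dip direction = azimuth of (n_x, n_y) = atan2(0.125, -0.334) = 160°.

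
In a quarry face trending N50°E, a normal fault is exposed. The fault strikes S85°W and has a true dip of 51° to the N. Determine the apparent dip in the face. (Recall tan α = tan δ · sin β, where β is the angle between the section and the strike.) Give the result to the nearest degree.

35°

The section lies 35° from the strike.
tan α = tan 51° × sin 35° = 1.2349 × 0.5736 = 0.7083
apparent dip = arctan 0.7083 = 35.31°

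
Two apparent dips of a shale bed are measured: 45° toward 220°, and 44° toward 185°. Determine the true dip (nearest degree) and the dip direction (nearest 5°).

Each apparent-dip line lies in the plane. As unit vectors (x east, y north, z up), v₁ plunges 45°→220° and v₂ plunges 44°→185°.
The plane normal is n = v₁ × v₂ ∝ (-0.130, -0.271, 0.292).
tan δ = √(n_x²+n_y²)/n_z = 0.301/0.292, so δ = 45.9°.
Dip direction = atan2(-0.130, -0.271) = 206° (azimuth of n's horizontal projection).

true dip 46°, dip direction 205°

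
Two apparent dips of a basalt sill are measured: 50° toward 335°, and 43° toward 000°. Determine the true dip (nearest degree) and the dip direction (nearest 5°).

true dip 51°, dip direction 320°

The two traces are lines in the plane: v₁ = (sin 335°·cos 50°, cos 335°·cos 50°, −sin 50°), v₂ = (sin 0°·cos 43°, cos 0°·cos 43°, −sin 43°).
Cross product v₁ × v₂ gives the pole to the plane: n ∝ (-0.163, 0.185, 0.199).
Dip δ = arctan(|n_h|/n_z) = arctan(0.247/0.199) = 51.2°.
Dip direction = azimuth of (n_x, n_y) = atan2(-0.163, 0.185) = 319°.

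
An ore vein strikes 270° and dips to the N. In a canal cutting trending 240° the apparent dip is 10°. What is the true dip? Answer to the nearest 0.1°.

β = acute angle between strike 270° and section 240° = 30°.
tan δ = tan α / sin β = tan 10° / sin 30° = 0.1763 / 0.5000 = 0.3527
true dip = arctan 0.3527 = 19.43°

19.4°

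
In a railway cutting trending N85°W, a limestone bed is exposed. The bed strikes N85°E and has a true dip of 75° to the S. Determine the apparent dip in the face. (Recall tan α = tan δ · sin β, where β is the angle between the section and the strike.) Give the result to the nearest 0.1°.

32.9°

The strike is N85°E and the section trends N85°W; the acute angle between them is β = 10°.
tan(apparent dip) = tan 75° · sin 10° = 0.6481
apparent dip = arctan 0.6481 = 32.95°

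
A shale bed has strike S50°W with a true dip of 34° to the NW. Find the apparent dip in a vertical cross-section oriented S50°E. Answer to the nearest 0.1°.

33.6°

Angle between strike (S50°W) and section (S50°E): β = 80°.
tan α = tan 34° × sin 80° = 0.6745 × 0.9848 = 0.6643
apparent dip = arctan 0.6643 = 33.59°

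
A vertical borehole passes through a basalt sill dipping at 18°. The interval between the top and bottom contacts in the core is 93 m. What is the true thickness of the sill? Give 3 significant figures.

True thickness t = h · cos(dip) = 93 × cos 18°
t = 93 × 0.9511 = 88.448 m

88.4 m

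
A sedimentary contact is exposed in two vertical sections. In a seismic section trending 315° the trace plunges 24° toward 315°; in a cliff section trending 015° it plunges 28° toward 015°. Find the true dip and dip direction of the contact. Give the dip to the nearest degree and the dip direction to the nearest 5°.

The two traces are lines in the plane: v₁ = (sin 315°·cos 24°, cos 315°·cos 24°, −sin 24°), v₂ = (sin 15°·cos 28°, cos 15°·cos 28°, −sin 28°).
n = v₁ × v₂ = (-0.044, 0.396, 0.699) (taken with n_z > 0).
tan δ = √(n_x²+n_y²)/n_z = 0.399/0.699, so δ = 29.7°.
Dip direction = atan2(-0.044, 0.396) = 354° (azimuth of n's horizontal projection).

true dip 30°, dip direction 355°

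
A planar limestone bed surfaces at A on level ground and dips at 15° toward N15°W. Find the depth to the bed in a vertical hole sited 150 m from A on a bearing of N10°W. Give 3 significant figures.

40.0 m

The hole lies 5° from the dip direction, so the down-dip offset is 150 × cos 5° = 149.43 m.
Depth = down-dip offset × tan(dip) = 149.43 × tan 15° = 149.43 × 0.2679
Depth = 40.04 m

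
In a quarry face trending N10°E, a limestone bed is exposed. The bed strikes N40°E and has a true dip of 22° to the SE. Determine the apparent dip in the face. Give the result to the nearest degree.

11°

Angle between strike (N40°E) and section (N10°E): β = 30°.
tan α = tan 22° × sin 30° = 0.4040 × 0.5000 = 0.2020
α = arctan(0.2020) = 11.42°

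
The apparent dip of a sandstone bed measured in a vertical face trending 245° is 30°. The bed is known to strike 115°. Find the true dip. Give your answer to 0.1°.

37.0°

β = acute angle between strike 115° and section 245° = 50°.
tan(true dip) = tan 30° / sin 50° = 0.7537
true dip = arctan 0.7537 = 37.00°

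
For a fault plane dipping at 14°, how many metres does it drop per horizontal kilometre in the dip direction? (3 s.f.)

drop per km = 1000 × tan 14° = 1000 × 0.2493

249 m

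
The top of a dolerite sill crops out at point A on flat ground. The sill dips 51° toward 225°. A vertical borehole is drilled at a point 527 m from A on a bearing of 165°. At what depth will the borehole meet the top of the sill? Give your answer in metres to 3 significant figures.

The hole lies 60° from the dip direction, so the down-dip offset is 527 × cos 60° = 263.50 m.
Depth = down-dip offset × tan(dip) = 263.50 × tan 51° = 263.50 × 1.2349
Depth = 325.40 m

325 m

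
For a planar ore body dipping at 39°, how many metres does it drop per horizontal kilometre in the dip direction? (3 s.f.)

810 m

drop per km = 1000 × tan 39° = 1000 × 0.8098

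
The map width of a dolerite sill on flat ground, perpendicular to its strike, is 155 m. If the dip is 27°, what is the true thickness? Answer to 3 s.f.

70.4 m

True thickness t = w · sin(dip) = 155 × sin 27°
t = 155 × 0.4540 = 70.369 m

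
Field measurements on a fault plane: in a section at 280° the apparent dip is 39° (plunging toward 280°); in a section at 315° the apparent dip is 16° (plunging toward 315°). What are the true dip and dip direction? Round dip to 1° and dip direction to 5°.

The two traces are lines in the plane: v₁ = (sin 280°·cos 39°, cos 280°·cos 39°, −sin 39°), v₂ = (sin 315°·cos 16°, cos 315°·cos 16°, −sin 16°).
Cross product v₁ × v₂ gives the pole to the plane: n ∝ (-0.391, -0.217, 0.428).
True dip = arccos(n_z / |n|) = arccos(0.6922) = 46.2°.
Dip direction = atan2(-0.391, -0.217) = 241° (azimuth of n's horizontal projection).

true dip 46°, dip direction 240°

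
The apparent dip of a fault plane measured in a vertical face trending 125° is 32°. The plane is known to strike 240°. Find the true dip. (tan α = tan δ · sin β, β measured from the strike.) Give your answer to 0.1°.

β = acute angle between strike 240° and section 125° = 65°.
tan δ = tan α / sin β = tan 32° / sin 65° = 0.6249 / 0.9063 = 0.6895
true dip = arctan 0.6895 = 34.58°

34.6°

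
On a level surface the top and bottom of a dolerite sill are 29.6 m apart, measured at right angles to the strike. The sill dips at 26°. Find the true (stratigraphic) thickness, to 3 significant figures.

13.0 m

True thickness t = w · sin(dip) = 29.6 × sin 26°
t = 29.6 × 0.4384 = 12.976 m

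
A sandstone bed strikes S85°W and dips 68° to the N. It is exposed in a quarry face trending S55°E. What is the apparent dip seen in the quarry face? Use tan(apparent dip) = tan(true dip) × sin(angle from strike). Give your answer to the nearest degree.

58°

The strike is S85°W and the section trends S55°E; the acute angle between them is β = 40°.
tan(apparent dip) = tan 68° · sin 40° = 1.5910
apparent dip = arctan 1.5910 = 57.85°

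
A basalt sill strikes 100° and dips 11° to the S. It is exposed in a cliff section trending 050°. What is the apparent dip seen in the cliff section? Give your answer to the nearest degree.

Angle between strike (100°) and section (050°): β = 50°.
tan(apparent dip) = tan 11° · sin 50° = 0.1489
α = arctan(0.1489) = 8.47°

8°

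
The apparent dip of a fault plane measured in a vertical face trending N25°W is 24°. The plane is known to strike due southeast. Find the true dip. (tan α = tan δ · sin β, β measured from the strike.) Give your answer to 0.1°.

The section is 20° from the strike.
tan δ = tan α / sin β = tan 24° / sin 20° = 0.4452 / 0.3420 = 1.3018
δ = arctan(1.3018) = 52.47°

52.5°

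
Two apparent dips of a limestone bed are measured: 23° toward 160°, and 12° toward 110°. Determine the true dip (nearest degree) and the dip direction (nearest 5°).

Each apparent-dip line lies in the plane. As unit vectors (x east, y north, z up), v₁ plunges 23°→160° and v₂ plunges 12°→110°.
The plane normal is n = v₁ × v₂ ∝ (0.049, -0.294, 0.690).
Dip δ = arctan(|n_h|/n_z) = arctan(0.298/0.690) = 23.4°.
Dip direction = atan2(0.049, -0.294) = 171° (azimuth of n's horizontal projection).

true dip 23°, dip direction 170°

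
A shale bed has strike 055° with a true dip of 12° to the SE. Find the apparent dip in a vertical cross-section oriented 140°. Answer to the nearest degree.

Angle between strike (055°) and section (140°): β = 85°.
tan α = tan 12° × sin 85° = 0.2126 × 0.9962 = 0.2117
apparent dip = arctan 0.2117 = 11.96°

12°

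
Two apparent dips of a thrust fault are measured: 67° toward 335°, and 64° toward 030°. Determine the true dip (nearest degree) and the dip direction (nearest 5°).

The two traces are lines in the plane: v₁ = (sin 335°·cos 67°, cos 335°·cos 67°, −sin 67°), v₂ = (sin 30°·cos 64°, cos 30°·cos 64°, −sin 64°).
n = v₁ × v₂ = (-0.031, 0.350, 0.140) (taken with n_z > 0).
tan δ = √(n_x²+n_y²)/n_z = 0.352/0.140, so δ = 68.2°.
The horizontal component of n points toward azimuth atan2(n_x, n_y) = 355°, the dip direction.

true dip 68°, dip direction 355°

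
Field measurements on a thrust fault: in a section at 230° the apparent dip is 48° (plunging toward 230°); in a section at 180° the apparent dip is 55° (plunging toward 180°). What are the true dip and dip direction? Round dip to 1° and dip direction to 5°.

true dip 55°, dip direction 190°

The two traces are lines in the plane: v₁ = (sin 230°·cos 48°, cos 230°·cos 48°, −sin 48°), v₂ = (sin 180°·cos 55°, cos 180°·cos 55°, −sin 55°).
Cross product v₁ × v₂ gives the pole to the plane: n ∝ (-0.074, -0.420, 0.294).
Dip δ = arctan(|n_h|/n_z) = arctan(0.426/0.294) = 55.4°.
Dip direction = azimuth of (n_x, n_y) = atan2(-0.074, -0.420) = 190°.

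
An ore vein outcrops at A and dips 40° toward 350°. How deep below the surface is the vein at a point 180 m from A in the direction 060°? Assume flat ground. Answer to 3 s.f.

The hole lies 70° from the dip direction, so the down-dip offset is 180 × cos 70° = 61.56 m.
Depth = down-dip offset × tan(dip) = 61.56 × tan 40° = 61.56 × 0.8391
Depth = 51.66 m

51.7 m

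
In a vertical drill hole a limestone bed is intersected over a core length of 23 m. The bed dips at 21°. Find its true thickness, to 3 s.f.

21.5 m

True thickness t = h · cos(dip) = 23 × cos 21°
t = 23 × 0.9336 = 21.472 m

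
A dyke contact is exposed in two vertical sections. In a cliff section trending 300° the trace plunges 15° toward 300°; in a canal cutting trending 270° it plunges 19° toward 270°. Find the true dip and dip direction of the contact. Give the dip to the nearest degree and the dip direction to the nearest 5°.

true dip 19°, dip direction 260°

Each apparent-dip line lies in the plane. As unit vectors (x east, y north, z up), v₁ plunges 15°→300° and v₂ plunges 19°→270°.
Cross product v₁ × v₂ gives the pole to the plane: n ∝ (-0.157, -0.028, 0.457).
True dip = arccos(n_z / |n|) = arccos(0.9440) = 19.3°.
The horizontal component of n points toward azimuth atan2(n_x, n_y) = 260°, the dip direction.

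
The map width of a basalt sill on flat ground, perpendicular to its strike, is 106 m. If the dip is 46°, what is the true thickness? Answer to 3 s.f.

76.3 m

True thickness t = w · sin(dip) = 106 × sin 46°
t = 106 × 0.7193 = 76.250 m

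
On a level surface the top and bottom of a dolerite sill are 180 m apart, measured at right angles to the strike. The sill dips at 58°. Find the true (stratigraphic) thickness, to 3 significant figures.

True thickness t = w · sin(dip) = 180 × sin 58°
t = 180 × 0.8480 = 152.649 m

153 m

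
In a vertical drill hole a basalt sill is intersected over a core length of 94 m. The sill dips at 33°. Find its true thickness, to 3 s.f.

True thickness t = h · cos(dip) = 94 × cos 33°
t = 94 × 0.8387 = 78.835 m

78.8 m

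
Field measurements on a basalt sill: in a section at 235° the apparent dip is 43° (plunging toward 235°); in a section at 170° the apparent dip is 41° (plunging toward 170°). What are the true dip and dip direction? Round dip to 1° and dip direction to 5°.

The two traces are lines in the plane: v₁ = (sin 235°·cos 43°, cos 235°·cos 43°, −sin 43°), v₂ = (sin 170°·cos 41°, cos 170°·cos 41°, −sin 41°).
Cross product v₁ × v₂ gives the pole to the plane: n ∝ (-0.232, -0.482, 0.500).
tan δ = √(n_x²+n_y²)/n_z = 0.535/0.500, so δ = 46.9°.
The horizontal component of n points toward azimuth atan2(n_x, n_y) = 206°, the dip direction.

true dip 47°, dip direction 205°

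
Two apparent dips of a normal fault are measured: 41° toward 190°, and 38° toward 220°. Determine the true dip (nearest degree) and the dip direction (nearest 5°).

true dip 41°, dip direction 195°

The two traces are lines in the plane: v₁ = (sin 190°·cos 41°, cos 190°·cos 41°, −sin 41°), v₂ = (sin 220°·cos 38°, cos 220°·cos 38°, −sin 38°).
Cross product v₁ × v₂ gives the pole to the plane: n ∝ (-0.062, -0.252, 0.297).
Dip δ = arctan(|n_h|/n_z) = arctan(0.259/0.297) = 41.1°.
Dip direction = azimuth of (n_x, n_y) = atan2(-0.062, -0.252) = 194°.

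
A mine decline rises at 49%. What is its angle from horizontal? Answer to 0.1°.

tan θ = 49/100 = 0.4900
θ = arctan(0.4900) = 26.10°

26.1°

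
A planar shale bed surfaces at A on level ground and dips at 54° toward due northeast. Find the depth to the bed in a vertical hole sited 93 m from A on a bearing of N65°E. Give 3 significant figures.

120 m

The hole lies 20° from the dip direction, so the down-dip offset is 93 × cos 20° = 87.39 m.
Depth = down-dip offset × tan(dip) = 87.39 × tan 54° = 87.39 × 1.3764
Depth = 120.28 m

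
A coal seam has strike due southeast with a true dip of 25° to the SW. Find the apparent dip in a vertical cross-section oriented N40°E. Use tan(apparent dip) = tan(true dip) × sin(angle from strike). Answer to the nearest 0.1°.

The section lies 85° from the strike.
tan(apparent dip) = tan 25° · sin 85° = 0.4645
α = arctan(0.4645) = 24.92°

24.9°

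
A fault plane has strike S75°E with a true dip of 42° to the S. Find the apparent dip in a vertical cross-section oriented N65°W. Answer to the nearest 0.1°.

Angle between strike (S75°E) and section (N65°W): β = 10°.
tan α = tan 42° × sin 10° = 0.9004 × 0.1736 = 0.1564
α = arctan(0.1564) = 8.89°

8.9°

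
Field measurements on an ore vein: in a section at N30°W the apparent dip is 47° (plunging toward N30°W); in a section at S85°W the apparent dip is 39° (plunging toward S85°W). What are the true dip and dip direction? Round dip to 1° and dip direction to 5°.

Represent each trace as a vector plunging at its apparent dip toward its trend (east-north-up frame): v₁ = (-0.341, 0.591, -0.731), v₂ = (-0.774, -0.068, -0.629).
n = v₁ × v₂ = (-0.421, 0.352, 0.480) (taken with n_z > 0).
Dip δ = arctan(|n_h|/n_z) = arctan(0.549/0.480) = 48.8°.
The horizontal component of n points toward azimuth atan2(n_x, n_y) = 310°, the dip direction.

true dip 49°, dip direction 310°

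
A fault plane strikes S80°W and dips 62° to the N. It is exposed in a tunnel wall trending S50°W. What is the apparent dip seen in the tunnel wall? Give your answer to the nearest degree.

43°

Angle between strike (S80°W) and section (S50°W): β = 30°.
tan α = tan 62° × sin 30° = 1.8807 × 0.5000 = 0.9404
α = arctan(0.9404) = 43.24°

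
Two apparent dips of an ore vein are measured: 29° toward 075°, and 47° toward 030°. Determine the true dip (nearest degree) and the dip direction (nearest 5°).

true dip 48°, dip direction 015°

Represent each trace as a vector plunging at its apparent dip toward its trend (east-north-up frame): v₁ = (0.845, 0.226, -0.485), v₂ = (0.341, 0.591, -0.731).
The plane normal is n = v₁ × v₂ ∝ (0.121, 0.453, 0.422).
tan δ = √(n_x²+n_y²)/n_z = 0.468/0.422, so δ = 48.0°.
Dip direction = azimuth of (n_x, n_y) = atan2(0.121, 0.453) = 15°.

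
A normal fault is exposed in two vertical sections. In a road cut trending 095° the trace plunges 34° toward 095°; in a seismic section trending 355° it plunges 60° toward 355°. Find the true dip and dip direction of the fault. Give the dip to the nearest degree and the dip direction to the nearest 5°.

true dip 63°, dip direction 025°

Represent each trace as a vector plunging at its apparent dip toward its trend (east-north-up frame): v₁ = (0.826, -0.072, -0.559), v₂ = (-0.044, 0.498, -0.866).
The plane normal is n = v₁ × v₂ ∝ (0.341, 0.740, 0.408).
True dip = arccos(n_z / |n|) = arccos(0.4481) = 63.4°.
The horizontal component of n points toward azimuth atan2(n_x, n_y) = 25°, the dip direction.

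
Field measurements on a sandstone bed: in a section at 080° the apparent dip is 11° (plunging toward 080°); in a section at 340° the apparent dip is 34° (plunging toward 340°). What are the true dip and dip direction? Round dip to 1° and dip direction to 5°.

Each apparent-dip line lies in the plane. As unit vectors (x east, y north, z up), v₁ plunges 11°→080° and v₂ plunges 34°→340°.
Cross product v₁ × v₂ gives the pole to the plane: n ∝ (0.053, 0.595, 0.801).
True dip = arccos(n_z / |n|) = arccos(0.8019) = 36.7°.
Dip direction = azimuth of (n_x, n_y) = atan2(0.053, 0.595) = 5°.

true dip 37°, dip direction 005°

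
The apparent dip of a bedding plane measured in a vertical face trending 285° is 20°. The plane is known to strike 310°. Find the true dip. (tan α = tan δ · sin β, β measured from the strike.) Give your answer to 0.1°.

The section is 25° from the strike.
tan δ = tan α / sin β = tan 20° / sin 25° = 0.3640 / 0.4226 = 0.8612
true dip = arctan 0.8612 = 40.74°

40.7°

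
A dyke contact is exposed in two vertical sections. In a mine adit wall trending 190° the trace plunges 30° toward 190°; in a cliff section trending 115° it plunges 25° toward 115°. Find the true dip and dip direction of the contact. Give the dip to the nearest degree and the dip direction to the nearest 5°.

The two traces are lines in the plane: v₁ = (sin 190°·cos 30°, cos 190°·cos 30°, −sin 30°), v₂ = (sin 115°·cos 25°, cos 115°·cos 25°, −sin 25°).
n = v₁ × v₂ = (0.169, -0.474, 0.758) (taken with n_z > 0).
tan δ = √(n_x²+n_y²)/n_z = 0.503/0.758, so δ = 33.6°.
The horizontal component of n points toward azimuth atan2(n_x, n_y) = 160°, the dip direction.

true dip 34°, dip direction 160°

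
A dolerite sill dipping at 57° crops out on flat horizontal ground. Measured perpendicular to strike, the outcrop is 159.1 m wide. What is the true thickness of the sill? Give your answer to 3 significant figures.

133 m

True thickness t = w · sin(dip) = 159.1 × sin 57°
t = 159.1 × 0.8387 = 133.432 m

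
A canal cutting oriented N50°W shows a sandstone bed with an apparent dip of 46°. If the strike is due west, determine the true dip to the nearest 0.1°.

58.2°

The section is 40° from the strike.
tan δ = tan α / sin β = tan 46° / sin 40° = 1.0355 / 0.6428 = 1.6110
true dip = arctan 1.6110 = 58.17°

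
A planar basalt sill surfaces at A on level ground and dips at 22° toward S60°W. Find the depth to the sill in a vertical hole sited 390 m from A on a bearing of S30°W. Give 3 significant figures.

The hole lies 30° from the dip direction, so the down-dip offset is 390 × cos 30° = 337.75 m.
Depth = down-dip offset × tan(dip) = 337.75 × tan 22° = 337.75 × 0.4040
Depth = 136.46 m

136 m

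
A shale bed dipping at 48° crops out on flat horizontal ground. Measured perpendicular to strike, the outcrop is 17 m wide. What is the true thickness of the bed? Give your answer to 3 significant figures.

True thickness t = w · sin(dip) = 17 × sin 48°
t = 17 × 0.7431 = 12.633 m

12.6 m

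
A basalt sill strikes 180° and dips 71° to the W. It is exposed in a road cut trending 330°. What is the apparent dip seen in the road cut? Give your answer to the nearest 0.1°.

The strike is 180° and the section trends 330°; the acute angle between them is β = 30°.
tan(apparent dip) = tan 71° · sin 30° = 1.4521
α = arctan(1.4521) = 55.45°

55.4°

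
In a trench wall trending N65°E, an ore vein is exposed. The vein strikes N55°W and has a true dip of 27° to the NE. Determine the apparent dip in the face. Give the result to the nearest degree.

24°

Angle between strike (N55°W) and section (N65°E): β = 60°.
tan α = tan 27° × sin 60° = 0.5095 × 0.8660 = 0.4413
apparent dip = arctan 0.4413 = 23.81°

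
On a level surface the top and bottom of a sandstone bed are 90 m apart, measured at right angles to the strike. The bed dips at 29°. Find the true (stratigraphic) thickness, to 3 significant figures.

True thickness t = w · sin(dip) = 90 × sin 29°
t = 90 × 0.4848 = 43.633 m

43.6 m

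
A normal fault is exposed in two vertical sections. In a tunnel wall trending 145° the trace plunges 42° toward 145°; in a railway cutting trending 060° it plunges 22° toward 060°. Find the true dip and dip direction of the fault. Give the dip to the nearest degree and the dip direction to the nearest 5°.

Represent each trace as a vector plunging at its apparent dip toward its trend (east-north-up frame): v₁ = (0.426, -0.609, -0.669), v₂ = (0.803, 0.464, -0.375).
n = v₁ × v₂ = (0.538, -0.378, 0.686) (taken with n_z > 0).
True dip = arccos(n_z / |n|) = arccos(0.7222) = 43.8°.
The horizontal component of n points toward azimuth atan2(n_x, n_y) = 125°, the dip direction.

true dip 44°, dip direction 125°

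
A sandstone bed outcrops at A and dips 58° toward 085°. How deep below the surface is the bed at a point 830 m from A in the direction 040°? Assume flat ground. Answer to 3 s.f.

939 m

The hole lies 45° from the dip direction, so the down-dip offset is 830 × cos 45° = 586.90 m.
Depth = down-dip offset × tan(dip) = 586.90 × tan 58° = 586.90 × 1.6003
Depth = 939.23 m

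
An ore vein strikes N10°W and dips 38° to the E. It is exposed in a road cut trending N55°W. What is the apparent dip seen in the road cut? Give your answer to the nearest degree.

The section lies 45° from the strike.
tan α = tan 38° × sin 45° = 0.7813 × 0.7071 = 0.5525
α = arctan(0.5525) = 28.92°

29°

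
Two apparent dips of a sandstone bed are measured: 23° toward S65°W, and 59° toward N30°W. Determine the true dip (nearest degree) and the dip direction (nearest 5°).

The two traces are lines in the plane: v₁ = (sin 245°·cos 23°, cos 245°·cos 23°, −sin 23°), v₂ = (sin 330°·cos 59°, cos 330°·cos 59°, −sin 59°).
n = v₁ × v₂ = (-0.508, 0.614, 0.472) (taken with n_z > 0).
Dip δ = arctan(|n_h|/n_z) = arctan(0.797/0.472) = 59.4°.
The horizontal component of n points toward azimuth atan2(n_x, n_y) = 320°, the dip direction.

true dip 59°, dip direction 320°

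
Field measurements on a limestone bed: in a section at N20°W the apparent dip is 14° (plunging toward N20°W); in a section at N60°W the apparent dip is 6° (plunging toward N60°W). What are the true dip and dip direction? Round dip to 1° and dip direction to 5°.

Represent each trace as a vector plunging at its apparent dip toward its trend (east-north-up frame): v₁ = (-0.332, 0.912, -0.242), v₂ = (-0.861, 0.497, -0.105).
The plane normal is n = v₁ × v₂ ∝ (0.025, 0.174, 0.620).
tan δ = √(n_x²+n_y²)/n_z = 0.175/0.620, so δ = 15.8°.
Dip direction = azimuth of (n_x, n_y) = atan2(0.025, 0.174) = 8°.

true dip 16°, dip direction 010°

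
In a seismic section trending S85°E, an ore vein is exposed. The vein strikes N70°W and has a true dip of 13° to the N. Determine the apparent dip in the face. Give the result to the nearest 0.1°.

3.4°

The section lies 15° from the strike.
tan(apparent dip) = tan 13° · sin 15° = 0.0598
α = arctan(0.0598) = 3.42°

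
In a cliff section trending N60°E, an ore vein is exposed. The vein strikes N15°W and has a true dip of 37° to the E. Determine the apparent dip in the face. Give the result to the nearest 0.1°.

36.1°

The section lies 75° from the strike.
tan α = tan 37° × sin 75° = 0.7536 × 0.9659 = 0.7279
α = arctan(0.7279) = 36.05°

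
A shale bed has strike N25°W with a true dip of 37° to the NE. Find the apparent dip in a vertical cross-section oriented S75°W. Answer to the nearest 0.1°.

Angle between strike (N25°W) and section (S75°W): β = 80°.
tan(apparent dip) = tan 37° · sin 80° = 0.7421
apparent dip = arctan 0.7421 = 36.58°

36.6°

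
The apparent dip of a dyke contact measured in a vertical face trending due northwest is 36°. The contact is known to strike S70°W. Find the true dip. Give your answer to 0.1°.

The section is 65° from the strike.
tan δ = tan α / sin β = tan 36° / sin 65° = 0.7265 / 0.9063 = 0.8017
true dip = arctan 0.8017 = 38.72°

38.7°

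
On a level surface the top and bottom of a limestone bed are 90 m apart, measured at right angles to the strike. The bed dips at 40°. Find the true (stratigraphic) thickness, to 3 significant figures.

57.9 m

True thickness t = w · sin(dip) = 90 × sin 40°
t = 90 × 0.6428 = 57.851 m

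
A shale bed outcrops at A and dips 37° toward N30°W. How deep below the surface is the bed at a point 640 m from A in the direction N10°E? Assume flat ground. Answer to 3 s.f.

369 m

The hole lies 40° from the dip direction, so the down-dip offset is 640 × cos 40° = 490.27 m.
Depth = down-dip offset × tan(dip) = 490.27 × tan 37° = 490.27 × 0.7536
Depth = 369.44 m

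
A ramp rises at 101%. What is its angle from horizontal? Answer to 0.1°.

tan θ = 101/100 = 1.0100
θ = arctan(1.0100) = 45.29°

45.3°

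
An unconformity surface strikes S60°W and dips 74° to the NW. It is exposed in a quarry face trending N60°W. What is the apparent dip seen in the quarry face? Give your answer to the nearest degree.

72°

The section lies 60° from the strike.
tan(apparent dip) = tan 74° · sin 60° = 3.0202
apparent dip = arctan 3.0202 = 71.68°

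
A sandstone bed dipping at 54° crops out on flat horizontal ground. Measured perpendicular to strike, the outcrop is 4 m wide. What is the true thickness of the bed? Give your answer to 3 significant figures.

True thickness t = w · sin(dip) = 4 × sin 54°
t = 4 × 0.8090 = 3.236 m

3.24 m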